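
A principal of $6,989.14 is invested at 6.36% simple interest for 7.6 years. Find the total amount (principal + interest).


Total amount formula: A = P(1 + rt) = P + P·r·t
Interest: I = P × r × t = $6,989.14 × 0.0636 × 7.6 = $3,378.27
A = P + I = $6,989.14 + $3,378.27 = $10,367.41

A = P + I = P(1 + rt) = $10,367.41


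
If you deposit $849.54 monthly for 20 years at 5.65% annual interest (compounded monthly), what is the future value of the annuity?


Future value of an ordinary annuity: FV = PMT × ((1 + r)^n − 1) / r
Monthly rate r = 0.0565/12 ≈ 0.00470833, n = 240
FV = $849.54 × ((1 + 0.0565/12)^240 − 1) / (0.0565/12)
FV = $849.54 × 443.353921
FV = $376,646.89

FV = PMT × ((1+r)^n - 1)/r = $376,646.89


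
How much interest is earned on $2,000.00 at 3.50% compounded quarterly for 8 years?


Compound interest earned = final amount − principal.
A = P(1 + r/n)^(nt) = $2,000.00 × (1 + 0.035/4)^(4 × 8) = $2,643.04
Interest = A − P = $2,643.04 − $2,000.00 = $643.04

Interest = A - P = $643.04


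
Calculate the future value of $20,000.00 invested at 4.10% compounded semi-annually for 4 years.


Compound interest formula: A = P(1 + r/n)^(nt)
A = $20,000.00 × (1 + 0.041/2)^(2 × 4)
Growth factor: (1 + 0.041/2)^8 = 1.176262
A = $20,000.00 × 1.176262
A = $23,525.24

A = P(1 + r/n)^(nt) = $23,525.24


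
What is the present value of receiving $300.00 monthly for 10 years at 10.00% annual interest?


Present value of an ordinary annuity: PV = PMT × (1 − (1 + r)^(−n)) / r
Monthly rate r = 0.1/12 ≈ 0.00833333, n = 120
PV = $300.00 × (1 − (1 + 0.1/12)^(−120)) / (0.1/12)
PV = $300.00 × 75.671163
PV = $22,701.35

PV = PMT × (1-(1+r)^(-n))/r = $22,701.35


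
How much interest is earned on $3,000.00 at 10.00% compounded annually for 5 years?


Compound interest earned = final amount − principal.
A = P(1 + r/n)^(nt) = $3,000.00 × (1 + 0.1/1)^(1 × 5) = $4,831.53
Interest = A − P = $4,831.53 − $3,000.00 = $1,831.53

Interest = A - P = $1,831.53


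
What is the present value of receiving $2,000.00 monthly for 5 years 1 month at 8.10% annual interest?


Present value of an ordinary annuity: PV = PMT × (1 − (1 + r)^(−n)) / r
Monthly rate r = 0.081/12 = 0.00675, n = 61
PV = $2,000.00 × (1 − (1 + 0.081/12)^(−61)) / (0.081/12)
PV = $2,000.00 × 49.865626
PV = $99,731.25

PV = PMT × (1-(1+r)^(-n))/r = $99,731.25


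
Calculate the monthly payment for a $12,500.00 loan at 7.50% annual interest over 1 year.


Loan payment formula: PMT = PV × r / (1 − (1 + r)^(−n))
Monthly rate r = 0.075/12 = 0.00625, n = 12 months
Denominator: 1 − (1 + 0.075/12)^(−12) = 0.072040
PMT = $12,500.00 × (0.075/12) / 0.072040
PMT = $1,084.47 per month

PMT = PV × r / (1-(1+r)^(-n)) = $1,084.47/month


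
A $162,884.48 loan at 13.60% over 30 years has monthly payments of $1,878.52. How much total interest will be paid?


Total paid over the life of the loan = PMT × n.
Total paid = $1,878.52 × 360 = $676,267.20
Total interest = total paid − principal = $676,267.20 − $162,884.48 = $513,382.72

Total interest = (PMT × n) - PV = $513,382.72


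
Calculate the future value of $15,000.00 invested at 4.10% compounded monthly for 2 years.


Compound interest formula: A = P(1 + r/n)^(nt)
A = $15,000.00 × (1 + 0.041/12)^(12 × 2)
Growth factor: (1 + 0.041/12)^24 = 1.085304
A = $15,000.00 × 1.085304
A = $16,279.56

A = P(1 + r/n)^(nt) = $16,279.56


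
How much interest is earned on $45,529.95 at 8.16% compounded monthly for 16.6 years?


Compound interest earned = final amount − principal.
A = P(1 + r/n)^(nt) = $45,529.95 × (1 + 0.0816/12)^(12 × 16.6) = $175,624.05
Interest = A − P = $175,624.05 − $45,529.95 = $130,094.10

Interest = A - P = $130,094.10


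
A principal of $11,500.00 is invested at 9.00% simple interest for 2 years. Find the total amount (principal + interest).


Total amount formula: A = P(1 + rt) = P + P·r·t
Interest: I = P × r × t = $11,500.00 × 0.09 × 2 = $2,070.00
A = P + I = $11,500.00 + $2,070.00 = $13,570.00

A = P + I = P(1 + rt) = $13,570.00


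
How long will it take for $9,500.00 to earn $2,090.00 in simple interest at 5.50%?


Rearrange the simple interest formula for t:
I = P × r × t  ⇒  t = I / (P × r)
t = $2,090.00 / ($9,500.00 × 0.055)
t = 4

t = I/(P×r) = 4 years


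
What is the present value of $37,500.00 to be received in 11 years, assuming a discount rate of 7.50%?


Present value formula: PV = FV / (1 + r)^t
PV = $37,500.00 / (1 + 0.075)^11
PV = $37,500.00 / 2.215609
PV = $16,925.37

PV = FV / (1 + r)^t = $16,925.37


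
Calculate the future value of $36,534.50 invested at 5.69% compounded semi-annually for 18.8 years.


Compound interest formula: A = P(1 + r/n)^(nt)
A = $36,534.50 × (1 + 0.0569/2)^(2 × 18.8)
Growth factor: (1 + 0.0569/2)^37.6 = 2.8713601
A = $36,534.50 × 2.8713601
A = $104,903.71

A = P(1 + r/n)^(nt) = $104,903.71


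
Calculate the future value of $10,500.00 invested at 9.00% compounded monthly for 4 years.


Compound interest formula: A = P(1 + r/n)^(nt)
A = $10,500.00 × (1 + 0.09/12)^(12 × 4)
Growth factor: (1 + 0.09/12)^48 = 1.4314053
A = $10,500.00 × 1.4314053
A = $15,029.76

A = P(1 + r/n)^(nt) = $15,029.76


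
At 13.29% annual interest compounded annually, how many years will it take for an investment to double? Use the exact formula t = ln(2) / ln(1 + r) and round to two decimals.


Doubling condition: (1 + r)^t = 2
Take ln of both sides: t × ln(1 + r) = ln(2)
t = ln(2) / ln(1 + r)
t = 0.693147 / 0.124781
t = 5.55

t = ln(2) / ln(1 + r) = 5.55 years


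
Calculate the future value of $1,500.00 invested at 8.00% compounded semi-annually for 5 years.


Compound interest formula: A = P(1 + r/n)^(nt)
A = $1,500.00 × (1 + 0.08/2)^(2 × 5)
Growth factor: (1 + 0.08/2)^10 = 1.480244
A = $1,500.00 × 1.480244
A = $2,220.37

A = P(1 + r/n)^(nt) = $2,220.37


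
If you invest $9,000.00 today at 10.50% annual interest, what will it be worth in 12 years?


Future value formula: FV = PV × (1 + r)^t
FV = $9,000.00 × (1 + 0.105)^12
FV = $9,000.00 × 3.313961
FV = $29,825.65

FV = PV × (1 + r)^t = $29,825.65


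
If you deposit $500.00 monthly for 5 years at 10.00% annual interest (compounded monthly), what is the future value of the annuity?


Future value of an ordinary annuity: FV = PMT × ((1 + r)^n − 1) / r
Monthly rate r = 0.1/12 ≈ 0.00833333, n = 60
FV = $500.00 × ((1 + 0.1/12)^60 − 1) / (0.1/12)
FV = $500.00 × 77.437072
FV = $38,718.54

FV = PMT × ((1+r)^n - 1)/r = $38,718.54


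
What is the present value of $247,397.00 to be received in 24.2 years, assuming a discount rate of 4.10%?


Present value formula: PV = FV / (1 + r)^t
PV = $247,397.00 / (1 + 0.041)^24.2
PV = $247,397.00 / 2.6442813
PV = $93,559.26

PV = FV / (1 + r)^t = $93,559.26


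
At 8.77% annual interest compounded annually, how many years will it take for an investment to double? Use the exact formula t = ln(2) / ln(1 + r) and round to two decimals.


Doubling condition: (1 + r)^t = 2
Take ln of both sides: t × ln(1 + r) = ln(2)
t = ln(2) / ln(1 + r)
t = 0.693147 / 0.084065
t = 8.25

t = ln(2) / ln(1 + r) = 8.25 years


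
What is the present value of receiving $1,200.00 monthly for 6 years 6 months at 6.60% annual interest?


Present value of an ordinary annuity: PV = PMT × (1 − (1 + r)^(−n)) / r
Monthly rate r = 0.066/12 = 0.0055, n = 78
PV = $1,200.00 × (1 − (1 + 0.066/12)^(−78)) / (0.066/12)
PV = $1,200.00 × 63.286222
PV = $75,943.47

PV = PMT × (1-(1+r)^(-n))/r = $75,943.47


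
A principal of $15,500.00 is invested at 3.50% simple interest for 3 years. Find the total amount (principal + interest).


Total amount formula: A = P(1 + rt) = P + P·r·t
Interest: I = P × r × t = $15,500.00 × 0.035 × 3 = $1,627.50
A = P + I = $15,500.00 + $1,627.50 = $17,127.50

A = P + I = P(1 + rt) = $17,127.50


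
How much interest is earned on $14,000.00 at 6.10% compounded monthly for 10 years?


Compound interest earned = final amount − principal.
A = P(1 + r/n)^(nt) = $14,000.00 × (1 + 0.061/12)^(12 × 10) = $25,726.26
Interest = A − P = $25,726.26 − $14,000.00 = $11,726.26

Interest = A - P = $11,726.26


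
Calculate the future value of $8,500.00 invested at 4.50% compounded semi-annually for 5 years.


Compound interest formula: A = P(1 + r/n)^(nt)
A = $8,500.00 × (1 + 0.045/2)^(2 × 5)
Growth factor: (1 + 0.045/2)^10 = 1.249203
A = $8,500.00 × 1.249203
A = $10,618.23

A = P(1 + r/n)^(nt) = $10,618.23


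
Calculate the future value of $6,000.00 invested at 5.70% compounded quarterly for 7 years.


Compound interest formula: A = P(1 + r/n)^(nt)
A = $6,000.00 × (1 + 0.057/4)^(4 × 7)
Growth factor: (1 + 0.057/4)^28 = 1.486143
A = $6,000.00 × 1.486143
A = $8,916.86

A = P(1 + r/n)^(nt) = $8,916.86


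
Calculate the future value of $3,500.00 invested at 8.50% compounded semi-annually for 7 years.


Compound interest formula: A = P(1 + r/n)^(nt)
A = $3,500.00 × (1 + 0.085/2)^(2 × 7)
Growth factor: (1 + 0.085/2)^14 = 1.790873
A = $3,500.00 × 1.790873
A = $6,268.06

A = P(1 + r/n)^(nt) = $6,268.06


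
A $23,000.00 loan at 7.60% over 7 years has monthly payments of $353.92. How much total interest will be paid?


Total paid over the life of the loan = PMT × n.
Total paid = $353.92 × 84 = $29,729.28
Total interest = total paid − principal = $29,729.28 − $23,000.00 = $6,729.28

Total interest = (PMT × n) - PV = $6,729.28


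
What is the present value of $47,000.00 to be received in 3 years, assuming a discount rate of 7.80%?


Present value formula: PV = FV / (1 + r)^t
PV = $47,000.00 / (1 + 0.078)^3
PV = $47,000.00 / 1.2527266
PV = $37,518.16

PV = FV / (1 + r)^t = $37,518.16


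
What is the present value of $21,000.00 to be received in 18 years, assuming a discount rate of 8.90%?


Present value formula: PV = FV / (1 + r)^t
PV = $21,000.00 / (1 + 0.089)^18
PV = $21,000.00 / 4.639828
PV = $4,526.03

PV = FV / (1 + r)^t = $4,526.03


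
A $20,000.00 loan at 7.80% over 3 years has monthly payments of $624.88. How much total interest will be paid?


Total paid over the life of the loan = PMT × n.
Total paid = $624.88 × 36 = $22,495.68
Total interest = total paid − principal = $22,495.68 − $20,000.00 = $2,495.68

Total interest = (PMT × n) - PV = $2,495.68


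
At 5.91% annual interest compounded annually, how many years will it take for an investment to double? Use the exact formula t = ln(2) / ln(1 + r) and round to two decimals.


Doubling condition: (1 + r)^t = 2
Take ln of both sides: t × ln(1 + r) = ln(2)
t = ln(2) / ln(1 + r)
t = 0.693147 / 0.057419
t = 12.07

t = ln(2) / ln(1 + r) = 12.07 years


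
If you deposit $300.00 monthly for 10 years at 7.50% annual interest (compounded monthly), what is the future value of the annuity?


Future value of an ordinary annuity: FV = PMT × ((1 + r)^n − 1) / r
Monthly rate r = 0.075/12 = 0.00625, n = 120
FV = $300.00 × ((1 + 0.075/12)^120 − 1) / (0.075/12)
FV = $300.00 × 177.930342
FV = $53,379.10

FV = PMT × ((1+r)^n - 1)/r = $53,379.10


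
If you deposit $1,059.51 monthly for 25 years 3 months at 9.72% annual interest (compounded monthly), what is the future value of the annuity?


Future value of an ordinary annuity: FV = PMT × ((1 + r)^n − 1) / r
Monthly rate r = 0.0972/12 = 0.0081, n = 303
FV = $1,059.51 × ((1 + 0.0972/12)^303 − 1) / (0.0972/12)
FV = $1,059.51 × 1299.233109
FV = $1,376,550.47

FV = PMT × ((1+r)^n - 1)/r = $1,376,550.47


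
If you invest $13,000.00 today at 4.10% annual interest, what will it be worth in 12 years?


Future value formula: FV = PV × (1 + r)^t
FV = $13,000.00 × (1 + 0.041)^12
FV = $13,000.00 × 1.619604
FV = $21,054.85

FV = PV × (1 + r)^t = $21,054.85


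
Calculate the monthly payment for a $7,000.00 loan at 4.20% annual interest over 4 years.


Loan payment formula: PMT = PV × r / (1 − (1 + r)^(−n))
Monthly rate r = 0.042/12 = 0.0035, n = 48 months
Denominator: 1 − (1 + 0.042/12)^(−48) = 0.154398
PMT = $7,000.00 × (0.042/12) / 0.154398
PMT = $158.68 per month

PMT = PV × r / (1-(1+r)^(-n)) = $158.68/month


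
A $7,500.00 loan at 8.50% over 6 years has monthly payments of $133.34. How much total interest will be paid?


Total paid over the life of the loan = PMT × n.
Total paid = $133.34 × 72 = $9,600.48
Total interest = total paid − principal = $9,600.48 − $7,500.00 = $2,100.48

Total interest = (PMT × n) - PV = $2,100.48


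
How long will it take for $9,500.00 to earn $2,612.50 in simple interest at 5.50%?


Rearrange the simple interest formula for t:
I = P × r × t  ⇒  t = I / (P × r)
t = $2,612.50 / ($9,500.00 × 0.055)
t = 5

t = I/(P×r) = 5 years


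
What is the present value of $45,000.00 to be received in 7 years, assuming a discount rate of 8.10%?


Present value formula: PV = FV / (1 + r)^t
PV = $45,000.00 / (1 + 0.081)^7
PV = $45,000.00 / 1.7249633
PV = $26,087.51

PV = FV / (1 + r)^t = $26,087.51


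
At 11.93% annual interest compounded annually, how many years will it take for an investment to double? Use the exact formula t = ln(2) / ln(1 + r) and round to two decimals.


Doubling condition: (1 + r)^t = 2
Take ln of both sides: t × ln(1 + r) = ln(2)
t = ln(2) / ln(1 + r)
t = 0.693147 / 0.112703
t = 6.15

t = ln(2) / ln(1 + r) = 6.15 years


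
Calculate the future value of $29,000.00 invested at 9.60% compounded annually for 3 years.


Compound interest formula: A = P(1 + r/n)^(nt)
A = $29,000.00 × (1 + 0.096/1)^(1 × 3)
Growth factor: (1 + 0.096/1)^3 = 1.3165327
A = $29,000.00 × 1.3165327
A = $38,179.45

A = P(1 + r/n)^(nt) = $38,179.45


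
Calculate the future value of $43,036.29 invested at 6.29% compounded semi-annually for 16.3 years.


Compound interest formula: A = P(1 + r/n)^(nt)
A = $43,036.29 × (1 + 0.0629/2)^(2 × 16.3)
Growth factor: (1 + 0.0629/2)^32.6 = 2.74416787
A = $43,036.29 × 2.74416787
A = $118,098.80

A = P(1 + r/n)^(nt) = $118,098.80


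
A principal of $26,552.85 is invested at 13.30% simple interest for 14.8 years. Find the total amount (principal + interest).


Total amount formula: A = P(1 + rt) = P + P·r·t
Interest: I = P × r × t = $26,552.85 × 0.133 × 14.8 = $52,266.63
A = P + I = $26,552.85 + $52,266.63 = $78,819.48

A = P + I = P(1 + rt) = $78,819.48


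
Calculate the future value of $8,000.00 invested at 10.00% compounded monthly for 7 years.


Compound interest formula: A = P(1 + r/n)^(nt)
A = $8,000.00 × (1 + 0.1/12)^(12 × 7)
Growth factor: (1 + 0.1/12)^84 = 2.007920
A = $8,000.00 × 2.007920
A = $16,063.36

A = P(1 + r/n)^(nt) = $16,063.36


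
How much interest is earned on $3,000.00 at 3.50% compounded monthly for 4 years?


Compound interest earned = final amount − principal.
A = P(1 + r/n)^(nt) = $3,000.00 × (1 + 0.035/12)^(12 × 4) = $3,450.12
Interest = A − P = $3,450.12 − $3,000.00 = $450.12

Interest = A - P = $450.12


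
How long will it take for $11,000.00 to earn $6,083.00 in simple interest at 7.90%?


Rearrange the simple interest formula for t:
I = P × r × t  ⇒  t = I / (P × r)
t = $6,083.00 / ($11,000.00 × 0.079)
t = 7

t = I/(P×r) = 7 years


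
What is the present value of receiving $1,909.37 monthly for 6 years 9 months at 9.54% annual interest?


Present value of an ordinary annuity: PV = PMT × (1 − (1 + r)^(−n)) / r
Monthly rate r = 0.0954/12 = 0.00795, n = 81
PV = $1,909.37 × (1 − (1 + 0.0954/12)^(−81)) / (0.0954/12)
PV = $1,909.37 × 59.553115
PV = $113,708.93

PV = PMT × (1-(1+r)^(-n))/r = $113,708.93


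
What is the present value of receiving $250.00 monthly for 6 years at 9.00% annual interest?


Present value of an ordinary annuity: PV = PMT × (1 − (1 + r)^(−n)) / r
Monthly rate r = 0.09/12 = 0.0075, n = 72
PV = $250.00 × (1 − (1 + 0.09/12)^(−72)) / (0.09/12)
PV = $250.00 × 55.476849
PV = $13,869.21

PV = PMT × (1-(1+r)^(-n))/r = $13,869.21


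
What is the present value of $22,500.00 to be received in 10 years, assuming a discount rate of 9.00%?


Present value formula: PV = FV / (1 + r)^t
PV = $22,500.00 / (1 + 0.09)^10
PV = $22,500.00 / 2.367364
PV = $9,504.24

PV = FV / (1 + r)^t = $9,504.24


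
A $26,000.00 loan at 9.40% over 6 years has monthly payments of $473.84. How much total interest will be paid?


Total paid over the life of the loan = PMT × n.
Total paid = $473.84 × 72 = $34,116.48
Total interest = total paid − principal = $34,116.48 − $26,000.00 = $8,116.48

Total interest = (PMT × n) - PV = $8,116.48


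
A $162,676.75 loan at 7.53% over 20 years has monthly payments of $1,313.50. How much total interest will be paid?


Total paid over the life of the loan = PMT × n.
Total paid = $1,313.50 × 240 = $315,240.00
Total interest = total paid − principal = $315,240.00 − $162,676.75 = $152,563.25

Total interest = (PMT × n) - PV = $152,563.25


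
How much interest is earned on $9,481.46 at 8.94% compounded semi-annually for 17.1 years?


Compound interest earned = final amount − principal.
A = P(1 + r/n)^(nt) = $9,481.46 × (1 + 0.0894/2)^(2 × 17.1) = $42,304.62
Interest = A − P = $42,304.62 − $9,481.46 = $32,823.16

Interest = A - P = $32,823.16


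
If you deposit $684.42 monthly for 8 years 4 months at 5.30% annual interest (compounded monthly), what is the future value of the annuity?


Future value of an ordinary annuity: FV = PMT × ((1 + r)^n − 1) / r
Monthly rate r = 0.053/12 ≈ 0.00441667, n = 100
FV = $684.42 × ((1 + 0.053/12)^100 − 1) / (0.053/12)
FV = $684.42 × 125.385386
FV = $85,816.27

FV = PMT × ((1+r)^n - 1)/r = $85,816.27


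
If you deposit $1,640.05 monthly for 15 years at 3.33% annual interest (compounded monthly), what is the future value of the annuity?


Future value of an ordinary annuity: FV = PMT × ((1 + r)^n − 1) / r
Monthly rate r = 0.0333/12 = 0.002775, n = 180
FV = $1,640.05 × ((1 + 0.0333/12)^180 − 1) / (0.0333/12)
FV = $1,640.05 × 233.065778
FV = $382,239.53

FV = PMT × ((1+r)^n - 1)/r = $382,239.53


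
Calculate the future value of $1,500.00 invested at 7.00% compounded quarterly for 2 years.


Compound interest formula: A = P(1 + r/n)^(nt)
A = $1,500.00 × (1 + 0.07/4)^(4 × 2)
Growth factor: (1 + 0.07/4)^8 = 1.148882
A = $1,500.00 × 1.148882
A = $1,723.32

A = P(1 + r/n)^(nt) = $1,723.32


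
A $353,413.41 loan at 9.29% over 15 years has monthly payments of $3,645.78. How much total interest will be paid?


Total paid over the life of the loan = PMT × n.
Total paid = $3,645.78 × 180 = $656,240.40
Total interest = total paid − principal = $656,240.40 − $353,413.41 = $302,826.99

Total interest = (PMT × n) - PV = $302,826.99


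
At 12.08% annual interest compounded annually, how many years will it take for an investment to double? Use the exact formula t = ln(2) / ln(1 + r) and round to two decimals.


Doubling condition: (1 + r)^t = 2
Take ln of both sides: t × ln(1 + r) = ln(2)
t = ln(2) / ln(1 + r)
t = 0.693147 / 0.114043
t = 6.08

t = ln(2) / ln(1 + r) = 6.08 years


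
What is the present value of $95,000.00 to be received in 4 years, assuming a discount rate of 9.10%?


Present value formula: PV = FV / (1 + r)^t
PV = $95,000.00 / (1 + 0.091)^4
PV = $95,000.00 / 1.41676886
PV = $67,053.99

PV = FV / (1 + r)^t = $67,053.99


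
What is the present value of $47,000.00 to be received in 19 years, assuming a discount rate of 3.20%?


Present value formula: PV = FV / (1 + r)^t
PV = $47,000.00 / (1 + 0.032)^19
PV = $47,000.00 / 1.819342
PV = $25,833.52

PV = FV / (1 + r)^t = $25,833.52


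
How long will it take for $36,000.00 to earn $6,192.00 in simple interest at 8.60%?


Rearrange the simple interest formula for t:
I = P × r × t  ⇒  t = I / (P × r)
t = $6,192.00 / ($36,000.00 × 0.086)
t = 2

t = I/(P×r) = 2 years


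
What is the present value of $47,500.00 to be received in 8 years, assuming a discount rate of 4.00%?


Present value formula: PV = FV / (1 + r)^t
PV = $47,500.00 / (1 + 0.04)^8
PV = $47,500.00 / 1.3685691
PV = $34,707.78

PV = FV / (1 + r)^t = $34,707.78


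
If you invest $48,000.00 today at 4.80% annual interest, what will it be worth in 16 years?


Future value formula: FV = PV × (1 + r)^t
FV = $48,000.00 × (1 + 0.048)^16
FV = $48,000.00 × 2.1172909
FV = $101,629.96

FV = PV × (1 + r)^t = $101,629.96


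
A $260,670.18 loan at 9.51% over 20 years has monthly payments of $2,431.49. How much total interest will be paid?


Total paid over the life of the loan = PMT × n.
Total paid = $2,431.49 × 240 = $583,557.60
Total interest = total paid − principal = $583,557.60 − $260,670.18 = $322,887.42

Total interest = (PMT × n) - PV = $322,887.42


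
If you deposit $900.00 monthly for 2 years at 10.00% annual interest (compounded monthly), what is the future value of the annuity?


Future value of an ordinary annuity: FV = PMT × ((1 + r)^n − 1) / r
Monthly rate r = 0.1/12 ≈ 0.00833333, n = 24
FV = $900.00 × ((1 + 0.1/12)^24 − 1) / (0.1/12)
FV = $900.00 × 26.446915
FV = $23,802.22

FV = PMT × ((1+r)^n - 1)/r = $23,802.22


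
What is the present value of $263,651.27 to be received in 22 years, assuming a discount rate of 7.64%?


Present value formula: PV = FV / (1 + r)^t
PV = $263,651.27 / (1 + 0.0764)^22
PV = $263,651.27 / 5.0515093
PV = $52,192.57

PV = FV / (1 + r)^t = $52,192.57


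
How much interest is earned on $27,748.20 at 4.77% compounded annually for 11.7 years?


Compound interest earned = final amount − principal.
A = P(1 + r/n)^(nt) = $27,748.20 × (1 + 0.0477/1)^(1 × 11.7) = $47,863.79
Interest = A − P = $47,863.79 − $27,748.20 = $20,115.59

Interest = A - P = $20,115.59


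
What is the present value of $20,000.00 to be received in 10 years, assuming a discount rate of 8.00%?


Present value formula: PV = FV / (1 + r)^t
PV = $20,000.00 / (1 + 0.08)^10
PV = $20,000.00 / 2.158925
PV = $9,263.87

PV = FV / (1 + r)^t = $9,263.87


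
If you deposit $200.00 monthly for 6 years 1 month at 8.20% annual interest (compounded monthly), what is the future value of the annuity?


Future value of an ordinary annuity: FV = PMT × ((1 + r)^n − 1) / r
Monthly rate r = 0.082/12 ≈ 0.00683333, n = 73
FV = $200.00 × ((1 + 0.082/12)^73 − 1) / (0.082/12)
FV = $200.00 × 94.244964
FV = $18,848.99

FV = PMT × ((1+r)^n - 1)/r = $18,848.99


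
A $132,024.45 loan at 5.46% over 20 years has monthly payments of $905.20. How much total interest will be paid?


Total paid over the life of the loan = PMT × n.
Total paid = $905.20 × 240 = $217,248.00
Total interest = total paid − principal = $217,248.00 − $132,024.45 = $85,223.55

Total interest = (PMT × n) - PV = $85,223.55


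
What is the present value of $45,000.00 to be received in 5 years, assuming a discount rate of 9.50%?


Present value formula: PV = FV / (1 + r)^t
PV = $45,000.00 / (1 + 0.095)^5
PV = $45,000.00 / 1.574239
PV = $28,585.24

PV = FV / (1 + r)^t = $28,585.24


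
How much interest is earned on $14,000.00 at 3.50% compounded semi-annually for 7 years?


Compound interest earned = final amount − principal.
A = P(1 + r/n)^(nt) = $14,000.00 × (1 + 0.035/2)^(2 × 7) = $17,848.84
Interest = A − P = $17,848.84 − $14,000.00 = $3,848.84

Interest = A - P = $3,848.84


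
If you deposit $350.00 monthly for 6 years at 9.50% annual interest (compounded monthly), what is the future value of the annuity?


Future value of an ordinary annuity: FV = PMT × ((1 + r)^n − 1) / r
Monthly rate r = 0.095/12 ≈ 0.00791667, n = 72
FV = $350.00 × ((1 + 0.095/12)^72 − 1) / (0.095/12)
FV = $350.00 × 96.543509
FV = $33,790.23

FV = PMT × ((1+r)^n - 1)/r = $33,790.23


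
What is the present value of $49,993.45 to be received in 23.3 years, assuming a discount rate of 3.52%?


Present value formula: PV = FV / (1 + r)^t
PV = $49,993.45 / (1 + 0.0352)^23.3
PV = $49,993.45 / 2.239058
PV = $22,327.89

PV = FV / (1 + r)^t = $22,327.89


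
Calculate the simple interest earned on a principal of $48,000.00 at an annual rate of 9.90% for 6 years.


Simple interest formula: I = P × r × t
I = $48,000.00 × 0.099 × 6
I = $28,512.00

I = P × r × t = $28,512.00


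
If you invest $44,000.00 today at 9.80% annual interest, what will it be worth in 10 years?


Future value formula: FV = PV × (1 + r)^t
FV = $44,000.00 × (1 + 0.098)^10
FV = $44,000.00 × 2.5469675
FV = $112,066.57

FV = PV × (1 + r)^t = $112,066.57


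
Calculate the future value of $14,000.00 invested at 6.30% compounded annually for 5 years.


Compound interest formula: A = P(1 + r/n)^(nt)
A = $14,000.00 × (1 + 0.063/1)^(1 × 5)
Growth factor: (1 + 0.063/1)^5 = 1.357270
A = $14,000.00 × 1.357270
A = $19,001.78

A = P(1 + r/n)^(nt) = $19,001.78


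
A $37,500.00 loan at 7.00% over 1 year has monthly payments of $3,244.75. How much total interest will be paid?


Total paid over the life of the loan = PMT × n.
Total paid = $3,244.75 × 12 = $38,937.00
Total interest = total paid − principal = $38,937.00 − $37,500.00 = $1,437.00

Total interest = (PMT × n) - PV = $1,437.00


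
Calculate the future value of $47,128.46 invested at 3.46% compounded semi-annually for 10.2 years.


Compound interest formula: A = P(1 + r/n)^(nt)
A = $47,128.46 × (1 + 0.0346/2)^(2 × 10.2)
Growth factor: (1 + 0.0346/2)^20.4 = 1.41892849
A = $47,128.46 × 1.41892849
A = $66,871.91

A = P(1 + r/n)^(nt) = $66,871.91


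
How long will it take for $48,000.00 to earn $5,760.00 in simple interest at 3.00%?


Rearrange the simple interest formula for t:
I = P × r × t  ⇒  t = I / (P × r)
t = $5,760.00 / ($48,000.00 × 0.03)
t = 4

t = I/(P×r) = 4 years


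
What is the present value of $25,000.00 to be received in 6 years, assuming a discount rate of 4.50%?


Present value formula: PV = FV / (1 + r)^t
PV = $25,000.00 / (1 + 0.045)^6
PV = $25,000.00 / 1.3022601
PV = $19,197.39

PV = FV / (1 + r)^t = $19,197.39


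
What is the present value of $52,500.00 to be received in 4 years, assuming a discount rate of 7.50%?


Present value formula: PV = FV / (1 + r)^t
PV = $52,500.00 / (1 + 0.075)^4
PV = $52,500.00 / 1.335469
PV = $39,312.03

PV = FV / (1 + r)^t = $39,312.03


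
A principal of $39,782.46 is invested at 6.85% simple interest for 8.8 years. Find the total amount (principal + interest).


Total amount formula: A = P(1 + rt) = P + P·r·t
Interest: I = P × r × t = $39,782.46 × 0.0685 × 8.8 = $23,980.87
A = P + I = $39,782.46 + $23,980.87 = $63,763.33

A = P + I = P(1 + rt) = $63,763.33


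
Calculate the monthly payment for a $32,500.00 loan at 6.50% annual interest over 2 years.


Loan payment formula: PMT = PV × r / (1 − (1 + r)^(−n))
Monthly rate r = 0.065/12 ≈ 0.00541667, n = 24 months
Denominator: 1 − (1 + 0.065/12)^(−24) = 0.1215965
PMT = $32,500.00 × (0.065/12) / 0.1215965
PMT = $1,447.75 per month

PMT = PV × r / (1-(1+r)^(-n)) = $1,447.75/month


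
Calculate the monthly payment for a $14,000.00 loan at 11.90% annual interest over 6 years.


Loan payment formula: PMT = PV × r / (1 − (1 + r)^(−n))
Monthly rate r = 0.119/12 ≈ 0.00991667, n = 72 months
Denominator: 1 − (1 + 0.119/12)^(−72) = 0.508593
PMT = $14,000.00 × (0.119/12) / 0.508593
PMT = $272.98 per month

PMT = PV × r / (1-(1+r)^(-n)) = $272.98/month


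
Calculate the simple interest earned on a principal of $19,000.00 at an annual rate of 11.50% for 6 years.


Simple interest formula: I = P × r × t
I = $19,000.00 × 0.115 × 6
I = $13,110.00

I = P × r × t = $13,110.00


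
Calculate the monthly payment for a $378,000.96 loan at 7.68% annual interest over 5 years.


Loan payment formula: PMT = PV × r / (1 − (1 + r)^(−n))
Monthly rate r = 0.0768/12 = 0.0064, n = 60 months
Denominator: 1 − (1 + 0.0768/12)^(−60) = 0.3180346
PMT = $378,000.96 × (0.0768/12) / 0.3180346
PMT = $7,606.74 per month

PMT = PV × r / (1-(1+r)^(-n)) = $7,606.74/month


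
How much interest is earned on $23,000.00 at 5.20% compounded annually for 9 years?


Compound interest earned = final amount − principal.
A = P(1 + r/n)^(nt) = $23,000.00 × (1 + 0.052/1)^(1 × 9) = $36,296.90
Interest = A − P = $36,296.90 − $23,000.00 = $13,296.90

Interest = A - P = $13,296.90


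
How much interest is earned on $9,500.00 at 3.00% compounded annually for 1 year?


Compound interest earned = final amount − principal.
A = P(1 + r/n)^(nt) = $9,500.00 × (1 + 0.03/1)^(1 × 1) = $9,785.00
Interest = A − P = $9,785.00 − $9,500.00 = $285.00

Interest = A - P = $285.00


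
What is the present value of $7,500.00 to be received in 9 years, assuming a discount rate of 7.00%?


Present value formula: PV = FV / (1 + r)^t
PV = $7,500.00 / (1 + 0.07)^9
PV = $7,500.00 / 1.838459
PV = $4,079.50

PV = FV / (1 + r)^t = $4,079.50


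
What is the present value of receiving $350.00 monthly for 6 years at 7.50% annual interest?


Present value of an ordinary annuity: PV = PMT × (1 − (1 + r)^(−n)) / r
Monthly rate r = 0.075/12 = 0.00625, n = 72
PV = $350.00 × (1 − (1 + 0.075/12)^(−72)) / (0.075/12)
PV = $350.00 × 57.836524
PV = $20,242.78

PV = PMT × (1-(1+r)^(-n))/r = $20,242.78


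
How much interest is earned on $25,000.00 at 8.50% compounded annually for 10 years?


Compound interest earned = final amount − principal.
A = P(1 + r/n)^(nt) = $25,000.00 × (1 + 0.085/1)^(1 × 10) = $56,524.59
Interest = A − P = $56,524.59 − $25,000.00 = $31,524.59

Interest = A - P = $31,524.59


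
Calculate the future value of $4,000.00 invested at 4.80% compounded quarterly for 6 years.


Compound interest formula: A = P(1 + r/n)^(nt)
A = $4,000.00 × (1 + 0.048/4)^(4 × 6)
Growth factor: (1 + 0.048/4)^24 = 1.331473
A = $4,000.00 × 1.331473
A = $5,325.89

A = P(1 + r/n)^(nt) = $5,325.89


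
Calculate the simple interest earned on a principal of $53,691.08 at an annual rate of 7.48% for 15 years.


Simple interest formula: I = P × r × t
I = $53,691.08 × 0.0748 × 15
I = $60,241.39

I = P × r × t = $60,241.39


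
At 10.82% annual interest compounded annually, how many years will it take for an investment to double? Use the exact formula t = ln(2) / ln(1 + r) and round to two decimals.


Doubling condition: (1 + r)^t = 2
Take ln of both sides: t × ln(1 + r) = ln(2)
t = ln(2) / ln(1 + r)
t = 0.693147 / 0.102737
t = 6.75

t = ln(2) / ln(1 + r) = 6.75 years


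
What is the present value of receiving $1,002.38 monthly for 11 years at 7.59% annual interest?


Present value of an ordinary annuity: PV = PMT × (1 − (1 + r)^(−n)) / r
Monthly rate r = 0.0759/12 = 0.006325, n = 132
PV = $1,002.38 × (1 − (1 + 0.0759/12)^(−132)) / (0.0759/12)
PV = $1,002.38 × 89.318535
PV = $89,531.11

PV = PMT × (1-(1+r)^(-n))/r = $89,531.11


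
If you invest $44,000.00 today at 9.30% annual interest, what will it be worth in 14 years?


Future value formula: FV = PV × (1 + r)^t
FV = $44,000.00 × (1 + 0.093)^14
FV = $44,000.00 × 3.472820
FV = $152,804.08

FV = PV × (1 + r)^t = $152,804.08


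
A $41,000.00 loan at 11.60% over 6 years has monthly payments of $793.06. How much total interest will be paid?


Total paid over the life of the loan = PMT × n.
Total paid = $793.06 × 72 = $57,100.32
Total interest = total paid − principal = $57,100.32 − $41,000.00 = $16,100.32

Total interest = (PMT × n) - PV = $16,100.32


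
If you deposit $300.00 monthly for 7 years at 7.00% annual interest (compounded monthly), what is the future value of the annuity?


Future value of an ordinary annuity: FV = PMT × ((1 + r)^n − 1) / r
Monthly rate r = 0.07/12 ≈ 0.00583333, n = 84
FV = $300.00 × ((1 + 0.07/12)^84 − 1) / (0.07/12)
FV = $300.00 × 107.998981
FV = $32,399.69

FV = PMT × ((1+r)^n - 1)/r = $32,399.69


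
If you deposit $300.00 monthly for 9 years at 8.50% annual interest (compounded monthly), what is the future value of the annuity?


Future value of an ordinary annuity: FV = PMT × ((1 + r)^n − 1) / r
Monthly rate r = 0.085/12 ≈ 0.00708333, n = 108
FV = $300.00 × ((1 + 0.085/12)^108 − 1) / (0.085/12)
FV = $300.00 × 161.393943
FV = $48,418.18

FV = PMT × ((1+r)^n - 1)/r = $48,418.18


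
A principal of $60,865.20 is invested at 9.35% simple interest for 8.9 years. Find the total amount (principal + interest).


Total amount formula: A = P(1 + rt) = P + P·r·t
Interest: I = P × r × t = $60,865.20 × 0.0935 × 8.9 = $50,648.98
A = P + I = $60,865.20 + $50,648.98 = $111,514.18

A = P + I = P(1 + rt) = $111,514.18


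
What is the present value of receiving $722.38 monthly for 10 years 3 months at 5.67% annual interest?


Present value of an ordinary annuity: PV = PMT × (1 − (1 + r)^(−n)) / r
Monthly rate r = 0.0567/12 = 0.004725, n = 123
PV = $722.38 × (1 − (1 + 0.0567/12)^(−123)) / (0.0567/12)
PV = $722.38 × 93.120246
PV = $67,268.20

PV = PMT × (1-(1+r)^(-n))/r = $67,268.20


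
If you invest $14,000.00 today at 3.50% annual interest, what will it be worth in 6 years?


Future value formula: FV = PV × (1 + r)^t
FV = $14,000.00 × (1 + 0.035)^6
FV = $14,000.00 × 1.229255
FV = $17,209.57

FV = PV × (1 + r)^t = $17,209.57


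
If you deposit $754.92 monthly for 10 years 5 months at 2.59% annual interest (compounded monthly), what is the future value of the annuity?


Future value of an ordinary annuity: FV = PMT × ((1 + r)^n − 1) / r
Monthly rate r = 0.0259/12 ≈ 0.00215833, n = 125
FV = $754.92 × ((1 + 0.0259/12)^125 − 1) / (0.0259/12)
FV = $754.92 × 143.310049
FV = $108,187.62

FV = PMT × ((1+r)^n - 1)/r = $108,187.62


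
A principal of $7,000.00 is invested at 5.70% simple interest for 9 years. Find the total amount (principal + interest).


Total amount formula: A = P(1 + rt) = P + P·r·t
Interest: I = P × r × t = $7,000.00 × 0.057 × 9 = $3,591.00
A = P + I = $7,000.00 + $3,591.00 = $10,591.00

A = P + I = P(1 + rt) = $10,591.00


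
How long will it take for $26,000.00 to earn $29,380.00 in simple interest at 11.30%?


Rearrange the simple interest formula for t:
I = P × r × t  ⇒  t = I / (P × r)
t = $29,380.00 / ($26,000.00 × 0.113)
t = 10

t = I/(P×r) = 10 years


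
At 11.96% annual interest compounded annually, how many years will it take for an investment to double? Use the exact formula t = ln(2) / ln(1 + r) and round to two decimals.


Doubling condition: (1 + r)^t = 2
Take ln of both sides: t × ln(1 + r) = ln(2)
t = ln(2) / ln(1 + r)
t = 0.693147 / 0.112971
t = 6.14

t = ln(2) / ln(1 + r) = 6.14 years


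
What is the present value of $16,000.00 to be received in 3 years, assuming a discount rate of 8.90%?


Present value formula: PV = FV / (1 + r)^t
PV = $16,000.00 / (1 + 0.089)^3
PV = $16,000.00 / 1.291468
PV = $12,389.00

PV = FV / (1 + r)^t = $12,389.00


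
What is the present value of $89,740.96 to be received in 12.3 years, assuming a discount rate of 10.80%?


Present value formula: PV = FV / (1 + r)^t
PV = $89,740.96 / (1 + 0.108)^12.3
PV = $89,740.96 / 3.530523
PV = $25,418.60

PV = FV / (1 + r)^t = $25,418.60


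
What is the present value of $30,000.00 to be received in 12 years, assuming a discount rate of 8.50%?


Present value formula: PV = FV / (1 + r)^t
PV = $30,000.00 / (1 + 0.085)^12
PV = $30,000.00 / 2.661686
PV = $11,271.05

PV = FV / (1 + r)^t = $11,271.05


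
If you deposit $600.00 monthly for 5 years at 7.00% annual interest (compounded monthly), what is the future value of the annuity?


Future value of an ordinary annuity: FV = PMT × ((1 + r)^n − 1) / r
Monthly rate r = 0.07/12 ≈ 0.00583333, n = 60
FV = $600.00 × ((1 + 0.07/12)^60 − 1) / (0.07/12)
FV = $600.00 × 71.592902
FV = $42,955.74

FV = PMT × ((1+r)^n - 1)/r = $42,955.74


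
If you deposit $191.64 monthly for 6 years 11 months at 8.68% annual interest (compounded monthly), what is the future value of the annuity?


Future value of an ordinary annuity: FV = PMT × ((1 + r)^n − 1) / r
Monthly rate r = 0.0868/12 ≈ 0.00723333, n = 83
FV = $191.64 × ((1 + 0.0868/12)^83 − 1) / (0.0868/12)
FV = $191.64 × 113.205401
FV = $21,694.68

FV = PMT × ((1+r)^n - 1)/r = $21,694.68


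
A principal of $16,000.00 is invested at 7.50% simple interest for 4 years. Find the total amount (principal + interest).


Total amount formula: A = P(1 + rt) = P + P·r·t
Interest: I = P × r × t = $16,000.00 × 0.075 × 4 = $4,800.00
A = P + I = $16,000.00 + $4,800.00 = $20,800.00

A = P + I = P(1 + rt) = $20,800.00


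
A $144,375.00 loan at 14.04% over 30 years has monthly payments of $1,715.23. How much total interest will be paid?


Total paid over the life of the loan = PMT × n.
Total paid = $1,715.23 × 360 = $617,482.80
Total interest = total paid − principal = $617,482.80 − $144,375.00 = $473,107.80

Total interest = (PMT × n) - PV = $473,107.80


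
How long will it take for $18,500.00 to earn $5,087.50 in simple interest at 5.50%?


Rearrange the simple interest formula for t:
I = P × r × t  ⇒  t = I / (P × r)
t = $5,087.50 / ($18,500.00 × 0.055)
t = 5

t = I/(P×r) = 5 years


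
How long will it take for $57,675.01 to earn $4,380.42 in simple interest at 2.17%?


Rearrange the simple interest formula for t:
I = P × r × t  ⇒  t = I / (P × r)
t = $4,380.42 / ($57,675.01 × 0.0217)
t = 3.5

t = I/(P×r) = 3.5 years


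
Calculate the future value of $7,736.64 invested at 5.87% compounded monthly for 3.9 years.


Compound interest formula: A = P(1 + r/n)^(nt)
A = $7,736.64 × (1 + 0.0587/12)^(12 × 3.9)
Growth factor: (1 + 0.0587/12)^46.8 = 1.2565525
A = $7,736.64 × 1.2565525
A = $9,721.49

A = P(1 + r/n)^(nt) = $9,721.49


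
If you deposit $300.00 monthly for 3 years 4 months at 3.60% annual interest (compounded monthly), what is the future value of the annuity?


Future value of an ordinary annuity: FV = PMT × ((1 + r)^n − 1) / r
Monthly rate r = 0.036/12 = 0.003, n = 40
FV = $300.00 × ((1 + 0.036/12)^40 − 1) / (0.036/12)
FV = $300.00 × 42.431442
FV = $12,729.43

FV = PMT × ((1+r)^n - 1)/r = $12,729.43


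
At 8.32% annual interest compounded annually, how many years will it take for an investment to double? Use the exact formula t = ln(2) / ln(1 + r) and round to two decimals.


Doubling condition: (1 + r)^t = 2
Take ln of both sides: t × ln(1 + r) = ln(2)
t = ln(2) / ln(1 + r)
t = 0.693147 / 0.079920
t = 8.67

t = ln(2) / ln(1 + r) = 8.67 years


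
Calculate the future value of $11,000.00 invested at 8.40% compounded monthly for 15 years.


Compound interest formula: A = P(1 + r/n)^(nt)
A = $11,000.00 × (1 + 0.084/12)^(12 × 15)
Growth factor: (1 + 0.084/12)^180 = 3.5099805
A = $11,000.00 × 3.5099805
A = $38,609.79

A = P(1 + r/n)^(nt) = $38,609.79


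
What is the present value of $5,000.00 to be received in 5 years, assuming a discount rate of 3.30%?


Present value formula: PV = FV / (1 + r)^t
PV = $5,000.00 / (1 + 0.033)^5
PV = $5,000.00 / 1.176255
PV = $4,250.78

PV = FV / (1 + r)^t = $4,250.78


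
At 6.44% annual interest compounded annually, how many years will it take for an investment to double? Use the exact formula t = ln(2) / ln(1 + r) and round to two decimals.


Doubling condition: (1 + r)^t = 2
Take ln of both sides: t × ln(1 + r) = ln(2)
t = ln(2) / ln(1 + r)
t = 0.693147 / 0.062411
t = 11.11

t = ln(2) / ln(1 + r) = 11.11 years


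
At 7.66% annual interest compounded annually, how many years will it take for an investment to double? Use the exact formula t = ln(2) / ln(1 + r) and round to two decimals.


Doubling condition: (1 + r)^t = 2
Take ln of both sides: t × ln(1 + r) = ln(2)
t = ln(2) / ln(1 + r)
t = 0.693147 / 0.073808
t = 9.39

t = ln(2) / ln(1 + r) = 9.39 years


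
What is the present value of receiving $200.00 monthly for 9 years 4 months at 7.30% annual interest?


Present value of an ordinary annuity: PV = PMT × (1 − (1 + r)^(−n)) / r
Monthly rate r = 0.073/12 ≈ 0.00608333, n = 112
PV = $200.00 × (1 − (1 + 0.073/12)^(−112)) / (0.073/12)
PV = $200.00 × 81.043182
PV = $16,208.64

PV = PMT × (1-(1+r)^(-n))/r = $16,208.64
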